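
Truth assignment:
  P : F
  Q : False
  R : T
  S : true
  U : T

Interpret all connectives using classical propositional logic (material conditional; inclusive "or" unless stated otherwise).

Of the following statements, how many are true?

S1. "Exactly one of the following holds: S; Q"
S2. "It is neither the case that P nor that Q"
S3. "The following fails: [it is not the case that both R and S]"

3

S1: Formalization: S xor Q

S xor Q = True xor False = True
Hence S1 is true.

S2: In symbols: P nor Q

P nor Q = False nor False = True
Thus S2 is true.

S3: This is not (R nand S).

R nand S = True nand True = False
not (R nand S) = not False = True
So S3 is true.

3 of the 3 statements are true.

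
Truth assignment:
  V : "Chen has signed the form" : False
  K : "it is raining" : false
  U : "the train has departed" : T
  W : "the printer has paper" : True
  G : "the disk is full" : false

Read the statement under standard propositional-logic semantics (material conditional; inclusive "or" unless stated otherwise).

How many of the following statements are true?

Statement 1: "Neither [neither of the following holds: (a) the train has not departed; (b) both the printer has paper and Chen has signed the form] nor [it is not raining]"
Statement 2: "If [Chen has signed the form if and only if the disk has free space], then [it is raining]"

Statement 1: Formalization: (not U nor (W and V)) nor not K

not U = not True = False
W and V = True and False = False
not U nor (W and V) = False nor False = True
not K = not False = True
(not U nor (W and V)) nor not K = True nor True = False
Hence Statement 1 is false.

Statement 2: Formalization: (V iff not G) -> K

not G = not False = True
V iff not G = False iff True = False
(V iff not G) -> K = False -> False = True
Thus Statement 2 is true.

1 of the 2 statements is true.

1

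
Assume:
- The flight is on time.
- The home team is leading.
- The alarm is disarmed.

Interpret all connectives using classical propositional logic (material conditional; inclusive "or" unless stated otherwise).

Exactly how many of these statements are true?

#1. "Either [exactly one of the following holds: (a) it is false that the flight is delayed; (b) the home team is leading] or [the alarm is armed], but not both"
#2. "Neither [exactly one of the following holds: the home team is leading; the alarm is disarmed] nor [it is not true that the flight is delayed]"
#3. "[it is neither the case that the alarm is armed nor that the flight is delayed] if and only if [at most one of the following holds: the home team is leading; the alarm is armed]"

Let M = "the flight is delayed" (False), L = "the home team is leading" (True), W = "the alarm is armed" (False).

#1: Formalization: (not M xor L) xor W

not M = not False = True
not M xor L = True xor True = False
(not M xor L) xor W = False xor False = False
So #1 is false.

#2: Parsed as (L xor not W) nor not M

not W = not False = True
L xor not W = True xor True = False
not M = not False = True
(L xor not W) nor not M = False nor True = False
Hence #2 is false.

#3: Parsed as (W nor M) iff (L nand W)

W nor M = False nor False = True
L nand W = True nand False = True
(W nor M) iff (L nand W) = True iff True = True
Thus #3 is true.

1 of the 3 statements is true.

1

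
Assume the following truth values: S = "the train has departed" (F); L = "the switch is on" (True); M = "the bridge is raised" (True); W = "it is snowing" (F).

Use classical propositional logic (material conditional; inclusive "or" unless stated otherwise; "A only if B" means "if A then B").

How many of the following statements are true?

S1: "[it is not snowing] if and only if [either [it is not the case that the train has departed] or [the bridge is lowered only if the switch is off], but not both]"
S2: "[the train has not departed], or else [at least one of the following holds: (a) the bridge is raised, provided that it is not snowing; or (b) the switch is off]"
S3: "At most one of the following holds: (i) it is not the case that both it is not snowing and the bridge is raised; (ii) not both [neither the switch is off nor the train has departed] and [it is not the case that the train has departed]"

S1: In symbols: ¬W ↔ (¬S ⊕ (¬M → ¬L))

¬W = ¬F = T
¬S = ¬F = T
¬M = ¬T = F
¬L = ¬T = F
¬M → ¬L = F → F = T
¬S ⊕ (¬M → ¬L) = T ⊕ T = F
¬W ↔ (¬S ⊕ (¬M → ¬L)) = T ↔ F = F
Thus S1 is false.

S2: Formalization: ¬S ∨ ((¬W → M) ∨ ¬L)

¬S = ¬F = T
¬W = ¬F = T
¬W → M = T → T = T
¬L = ¬T = F
(¬W → M) ∨ ¬L = T ∨ F = T
¬S ∨ ((¬W → M) ∨ ¬L) = T ∨ T = T
Hence S2 is true.

S3: Formalization: (¬W ↑ M) ↑ ((¬L ↓ S) ↑ ¬S)

¬W = ¬F = T
¬W ↑ M = T ↑ T = F
¬L = ¬T = F
¬L ↓ S = F ↓ F = T
¬S = ¬F = T
(¬L ↓ S) ↑ ¬S = T ↑ T = F
(¬W ↑ M) ↑ ((¬L ↓ S) ↑ ¬S) = F ↑ F = T
Hence S3 is true.

2 of the 3 statements are true.

2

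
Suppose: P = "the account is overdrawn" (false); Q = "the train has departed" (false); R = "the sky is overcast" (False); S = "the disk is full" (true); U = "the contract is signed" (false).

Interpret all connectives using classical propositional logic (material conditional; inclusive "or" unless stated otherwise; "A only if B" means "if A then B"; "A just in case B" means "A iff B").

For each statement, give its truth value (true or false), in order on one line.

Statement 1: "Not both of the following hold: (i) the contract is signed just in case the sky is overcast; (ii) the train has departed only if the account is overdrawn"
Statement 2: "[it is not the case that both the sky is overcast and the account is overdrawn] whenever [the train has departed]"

Statement 1 F / Statement 2 T

Statement 1: Formalization: (U iff R) nand (Q -> P)

U iff R = False iff False = True
Q -> P = False -> False = True
(U iff R) nand (Q -> P) = True nand True = False
So Statement 1 is false.

Statement 2: In symbols: Q -> (R nand P)

R nand P = False nand False = True
Q -> (R nand P) = False -> True = True
Hence Statement 2 is true.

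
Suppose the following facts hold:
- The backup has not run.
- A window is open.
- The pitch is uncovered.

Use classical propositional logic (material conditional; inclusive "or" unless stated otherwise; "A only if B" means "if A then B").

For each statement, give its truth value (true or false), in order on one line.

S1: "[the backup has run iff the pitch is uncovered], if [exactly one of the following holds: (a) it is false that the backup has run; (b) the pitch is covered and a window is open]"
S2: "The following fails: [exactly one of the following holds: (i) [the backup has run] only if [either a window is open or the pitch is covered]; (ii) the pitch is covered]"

Let P = "the backup has run" (F), R = "the pitch is covered" (F), Q = "a window is open" (T).

S1: In symbols: (¬P ⊕ (R ∧ Q)) → (P ↔ ¬R)

¬P = ¬F = T
R ∧ Q = F ∧ T = F
¬P ⊕ (R ∧ Q) = T ⊕ F = T
¬R = ¬F = T
P ↔ ¬R = F ↔ T = F
(¬P ⊕ (R ∧ Q)) → (P ↔ ¬R) = T → F = F
Thus S1 is false.

S2: Parsed as ¬((P → (Q ∨ R)) ⊕ R)

Q ∨ R = T ∨ F = T
P → (Q ∨ R) = F → T = T
(P → (Q ∨ R)) ⊕ R = T ⊕ F = T
¬((P → (Q ∨ R)) ⊕ R) = ¬T = F
So S2 is false.

S1 F; S2 F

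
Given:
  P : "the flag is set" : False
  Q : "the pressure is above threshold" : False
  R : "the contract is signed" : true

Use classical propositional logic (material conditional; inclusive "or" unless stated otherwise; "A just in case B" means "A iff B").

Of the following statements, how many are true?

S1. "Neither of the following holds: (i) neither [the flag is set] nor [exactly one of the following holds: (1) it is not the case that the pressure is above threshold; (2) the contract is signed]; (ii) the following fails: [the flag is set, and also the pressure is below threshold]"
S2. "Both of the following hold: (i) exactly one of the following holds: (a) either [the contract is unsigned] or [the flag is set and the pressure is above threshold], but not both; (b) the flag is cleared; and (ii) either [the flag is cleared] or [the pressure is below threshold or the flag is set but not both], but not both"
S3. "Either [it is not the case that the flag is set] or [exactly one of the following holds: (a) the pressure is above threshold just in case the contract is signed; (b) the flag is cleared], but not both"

S1: In symbols: (P ↓ (¬Q ⊕ R)) ↓ ¬(P ∧ ¬Q)

¬Q = ¬F = T
¬Q ⊕ R = T ⊕ T = F
P ↓ (¬Q ⊕ R) = F ↓ F = T
¬Q = ¬F = T
P ∧ ¬Q = F ∧ T = F
¬(P ∧ ¬Q) = ¬F = T
(P ↓ (¬Q ⊕ R)) ↓ ¬(P ∧ ¬Q) = T ↓ T = F
So S1 is false.

S2: Formalization: ((¬R ⊕ (P ∧ Q)) ⊕ ¬P) ∧ (¬P ⊕ (¬Q ⊕ P))

¬R = ¬T = F
P ∧ Q = F ∧ F = F
¬R ⊕ (P ∧ Q) = F ⊕ F = F
¬P = ¬F = T
(¬R ⊕ (P ∧ Q)) ⊕ ¬P = F ⊕ T = T
¬P = ¬F = T
¬Q = ¬F = T
¬Q ⊕ P = T ⊕ F = T
¬P ⊕ (¬Q ⊕ P) = T ⊕ T = F
((¬R ⊕ (P ∧ Q)) ⊕ ¬P) ∧ (¬P ⊕ (¬Q ⊕ P)) = T ∧ F = F
Thus S2 is false.

S3: This is ¬P ⊕ ((Q ↔ R) ⊕ ¬P).

¬P = ¬F = T
Q ↔ R = F ↔ T = F
¬P = ¬F = T
(Q ↔ R) ⊕ ¬P = F ⊕ T = T
¬P ⊕ ((Q ↔ R) ⊕ ¬P) = T ⊕ T = F
Thus S3 is false.

Count: 0.

0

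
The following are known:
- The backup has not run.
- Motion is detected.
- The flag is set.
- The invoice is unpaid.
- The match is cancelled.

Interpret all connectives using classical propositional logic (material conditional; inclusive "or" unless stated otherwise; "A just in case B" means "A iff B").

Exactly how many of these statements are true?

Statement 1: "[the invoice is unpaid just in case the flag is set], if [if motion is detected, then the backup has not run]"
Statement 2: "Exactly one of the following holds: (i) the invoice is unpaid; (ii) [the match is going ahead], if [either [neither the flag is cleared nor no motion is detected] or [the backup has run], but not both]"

Let N = "motion is detected" (T), D = "the backup has run" (F), M = "the invoice is paid" (F), K = "the flag is set" (T), G = "the match is cancelled" (T).

Statement 1: Formalization: (N → ¬D) → (¬M ↔ K)

¬D = ¬F = T
N → ¬D = T → T = T
¬M = ¬F = T
¬M ↔ K = T ↔ T = T
(N → ¬D) → (¬M ↔ K) = T → T = T
Hence Statement 1 is true.

Statement 2: Parsed as ¬M ⊕ (((¬K ↓ ¬N) ⊕ D) → ¬G)

¬M = ¬F = T
¬K = ¬T = F
¬N = ¬T = F
¬K ↓ ¬N = F ↓ F = T
(¬K ↓ ¬N) ⊕ D = T ⊕ F = T
¬G = ¬T = F
((¬K ↓ ¬N) ⊕ D) → ¬G = T → F = F
¬M ⊕ (((¬K ↓ ¬N) ⊕ D) → ¬G) = T ⊕ F = T
So Statement 2 is true.

True statements: 2 (Statement 1, Statement 2).

2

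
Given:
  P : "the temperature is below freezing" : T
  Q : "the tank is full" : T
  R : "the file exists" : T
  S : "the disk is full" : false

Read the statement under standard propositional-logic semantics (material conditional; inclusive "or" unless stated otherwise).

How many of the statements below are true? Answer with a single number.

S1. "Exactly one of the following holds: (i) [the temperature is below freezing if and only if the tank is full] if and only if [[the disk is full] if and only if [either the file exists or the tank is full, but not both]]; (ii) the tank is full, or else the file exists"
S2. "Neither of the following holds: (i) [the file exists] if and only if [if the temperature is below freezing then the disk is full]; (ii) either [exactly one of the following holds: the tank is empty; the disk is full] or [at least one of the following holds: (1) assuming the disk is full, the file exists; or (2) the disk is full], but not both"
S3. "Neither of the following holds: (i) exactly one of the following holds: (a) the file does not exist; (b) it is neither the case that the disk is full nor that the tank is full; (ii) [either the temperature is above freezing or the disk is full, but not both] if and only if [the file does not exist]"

0

S1: In symbols: ((P iff Q) iff (S iff (R xor Q))) xor (Q or R)

P iff Q = True iff True = True
R xor Q = True xor True = False
S iff (R xor Q) = False iff False = True
(P iff Q) iff (S iff (R xor Q)) = True iff True = True
Q or R = True or True = True
((P iff Q) iff (S iff (R xor Q))) xor (Q or R) = True xor True = False
So S1 is false.

S2: In symbols: (R iff (P -> S)) nor ((not Q xor S) xor ((S -> R) or S))

P -> S = True -> False = False
R iff (P -> S) = True iff False = False
not Q = not True = False
not Q xor S = False xor False = False
S -> R = False -> True = True
(S -> R) or S = True or False = True
(not Q xor S) xor ((S -> R) or S) = False xor True = True
(R iff (P -> S)) nor ((not Q xor S) xor ((S -> R) or S)) = False nor True = False
Hence S2 is false.

S3: Formalization: (not R xor (S nor Q)) nor ((not P xor S) iff not R)

not R = not True = False
S nor Q = False nor True = False
not R xor (S nor Q) = False xor False = False
not P = not True = False
not P xor S = False xor False = False
not R = not True = False
(not P xor S) iff not R = False iff False = True
(not R xor (S nor Q)) nor ((not P xor S) iff not R) = False nor True = False
So S3 is false.

True statements: 0 (none).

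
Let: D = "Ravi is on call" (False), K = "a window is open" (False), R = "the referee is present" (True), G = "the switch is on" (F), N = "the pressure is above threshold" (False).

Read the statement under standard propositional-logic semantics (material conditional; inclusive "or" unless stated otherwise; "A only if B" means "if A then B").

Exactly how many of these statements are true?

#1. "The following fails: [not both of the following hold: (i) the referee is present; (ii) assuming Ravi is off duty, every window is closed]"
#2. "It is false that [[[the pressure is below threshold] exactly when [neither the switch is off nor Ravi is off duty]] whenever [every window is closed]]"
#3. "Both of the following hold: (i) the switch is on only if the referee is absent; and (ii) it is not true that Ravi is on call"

3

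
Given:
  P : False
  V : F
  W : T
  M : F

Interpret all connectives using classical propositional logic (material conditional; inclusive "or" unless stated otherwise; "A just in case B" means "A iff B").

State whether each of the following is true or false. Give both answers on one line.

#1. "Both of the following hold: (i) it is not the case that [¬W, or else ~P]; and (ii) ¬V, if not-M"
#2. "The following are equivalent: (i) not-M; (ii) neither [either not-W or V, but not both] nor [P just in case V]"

#1 False; #2 False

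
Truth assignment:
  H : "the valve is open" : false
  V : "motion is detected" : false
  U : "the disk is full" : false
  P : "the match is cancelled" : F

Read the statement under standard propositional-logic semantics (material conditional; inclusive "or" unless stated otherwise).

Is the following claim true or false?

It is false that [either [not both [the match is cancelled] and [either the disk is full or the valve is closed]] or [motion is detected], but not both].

The statement is false.

Parsed as ¬((P ↑ (U ∨ ¬H)) ⊕ V)

¬H = ¬F = T
U ∨ ¬H = F ∨ T = T
P ↑ (U ∨ ¬H) = F ↑ T = T
(P ↑ (U ∨ ¬H)) ⊕ V = T ⊕ F = T
¬((P ↑ (U ∨ ¬H)) ⊕ V) = ¬T = F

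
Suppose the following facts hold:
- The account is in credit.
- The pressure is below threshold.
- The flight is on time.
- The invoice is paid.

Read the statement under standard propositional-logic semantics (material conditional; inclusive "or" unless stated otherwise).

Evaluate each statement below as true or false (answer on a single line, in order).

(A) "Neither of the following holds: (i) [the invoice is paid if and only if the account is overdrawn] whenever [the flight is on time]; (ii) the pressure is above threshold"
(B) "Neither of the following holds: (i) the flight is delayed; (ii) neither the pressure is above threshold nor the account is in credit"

(A) true; (B) true

Let R = "the flight is delayed" (F), S = "the invoice is paid" (T), P = "the account is overdrawn" (F), Q = "the pressure is above threshold" (F).

(A): Formalization: (~R -> (S <-> P)) nor Q

~R = ~F = T
S <-> P = T <-> F = F
~R -> (S <-> P) = T -> F = F
(~R -> (S <-> P)) nor Q = F nor F = T
So (A) is true.

(B): In symbols: R nor (Q nor ~P)

~P = ~F = T
Q nor ~P = F nor T = F
R nor (Q nor ~P) = F nor F = T
Thus (B) is true.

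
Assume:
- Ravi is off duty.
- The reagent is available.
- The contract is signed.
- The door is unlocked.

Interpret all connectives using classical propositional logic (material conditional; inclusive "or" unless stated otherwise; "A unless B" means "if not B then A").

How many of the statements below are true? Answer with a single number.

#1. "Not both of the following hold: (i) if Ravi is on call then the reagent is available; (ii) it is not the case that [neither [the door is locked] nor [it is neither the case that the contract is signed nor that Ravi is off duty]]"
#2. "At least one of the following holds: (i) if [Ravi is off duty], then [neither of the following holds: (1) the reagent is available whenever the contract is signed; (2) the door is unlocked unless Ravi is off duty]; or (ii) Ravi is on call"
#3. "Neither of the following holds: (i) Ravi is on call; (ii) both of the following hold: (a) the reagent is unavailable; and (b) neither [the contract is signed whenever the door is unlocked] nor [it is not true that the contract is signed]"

2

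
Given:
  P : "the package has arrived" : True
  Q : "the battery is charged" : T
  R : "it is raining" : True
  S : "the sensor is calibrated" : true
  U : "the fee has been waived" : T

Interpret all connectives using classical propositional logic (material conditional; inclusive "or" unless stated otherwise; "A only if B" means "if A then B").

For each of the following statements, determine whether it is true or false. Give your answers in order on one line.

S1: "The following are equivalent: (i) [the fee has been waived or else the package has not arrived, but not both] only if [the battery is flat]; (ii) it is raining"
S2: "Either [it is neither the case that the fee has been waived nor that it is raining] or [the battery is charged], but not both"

S1: Formalization: ((U xor not P) -> not Q) iff R

not P = not True = False
U xor not P = True xor False = True
not Q = not True = False
(U xor not P) -> not Q = True -> False = False
((U xor not P) -> not Q) iff R = False iff True = False
Thus S1 is false.

S2: This is (U nor R) xor Q.

U nor R = True nor True = False
(U nor R) xor Q = False xor True = True
Hence S2 is true.

S1 F / S2 T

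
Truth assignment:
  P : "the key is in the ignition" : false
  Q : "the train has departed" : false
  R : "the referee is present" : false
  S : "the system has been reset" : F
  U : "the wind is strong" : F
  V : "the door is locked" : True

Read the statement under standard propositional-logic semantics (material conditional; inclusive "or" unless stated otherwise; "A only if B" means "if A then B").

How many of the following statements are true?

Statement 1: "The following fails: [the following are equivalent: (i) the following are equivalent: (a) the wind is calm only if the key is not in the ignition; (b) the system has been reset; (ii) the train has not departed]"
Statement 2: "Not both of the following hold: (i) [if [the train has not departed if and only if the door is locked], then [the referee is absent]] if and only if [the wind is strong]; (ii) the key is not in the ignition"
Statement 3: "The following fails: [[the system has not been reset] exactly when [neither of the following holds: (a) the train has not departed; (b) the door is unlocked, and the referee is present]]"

Statement 1: Parsed as not (((not U -> not P) iff S) iff not Q)

not U = not False = True
not P = not False = True
not U -> not P = True -> True = True
(not U -> not P) iff S = True iff False = False
not Q = not False = True
((not U -> not P) iff S) iff not Q = False iff True = False
not (((not U -> not P) iff S) iff not Q) = not False = True
Hence Statement 1 is true.

Statement 2: This is (((not Q iff V) -> not R) iff U) nand not P.

not Q = not False = True
not Q iff V = True iff True = True
not R = not False = True
(not Q iff V) -> not R = True -> True = True
((not Q iff V) -> not R) iff U = True iff False = False
not P = not False = True
(((not Q iff V) -> not R) iff U) nand not P = False nand True = True
Hence Statement 2 is true.

Statement 3: Formalization: not (not S iff (not Q nor (not V and R)))

not S = not False = True
not Q = not False = True
not V = not True = False
not V and R = False and False = False
not Q nor (not V and R) = True nor False = False
not S iff (not Q nor (not V and R)) = True iff False = False
not (not S iff (not Q nor (not V and R))) = not False = True
So Statement 3 is true.

True statements: 3.

3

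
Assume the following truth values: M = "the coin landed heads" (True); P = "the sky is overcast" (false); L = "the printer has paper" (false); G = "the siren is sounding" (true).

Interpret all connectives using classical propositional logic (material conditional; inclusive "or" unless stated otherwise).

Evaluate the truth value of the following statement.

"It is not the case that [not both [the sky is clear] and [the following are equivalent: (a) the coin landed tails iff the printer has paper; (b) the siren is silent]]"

False.

Values: P=F, M=T, L=F, G=T.
Parsed as ~(~P nand ((~M <-> L) <-> ~G))

~P = ~F = T
~M = ~T = F
~M <-> L = F <-> F = T
~G = ~T = F
(~M <-> L) <-> ~G = T <-> F = F
~P nand ((~M <-> L) <-> ~G) = T nand F = T
~(~P nand ((~M <-> L) <-> ~G)) = ~T = F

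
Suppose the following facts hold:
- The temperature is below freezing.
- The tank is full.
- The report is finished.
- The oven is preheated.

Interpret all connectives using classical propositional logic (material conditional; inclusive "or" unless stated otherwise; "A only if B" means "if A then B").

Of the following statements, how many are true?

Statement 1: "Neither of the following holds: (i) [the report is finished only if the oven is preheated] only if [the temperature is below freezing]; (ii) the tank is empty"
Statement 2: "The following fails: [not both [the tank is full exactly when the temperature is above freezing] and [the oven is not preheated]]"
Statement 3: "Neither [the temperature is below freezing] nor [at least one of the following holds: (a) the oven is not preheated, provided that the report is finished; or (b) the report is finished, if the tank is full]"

0

Let L = "the report is finished" (T), N = "the oven is preheated" (T), R = "the temperature is below freezing" (T), W = "the tank is full" (T).

Statement 1: This is ((L -> N) -> R) nor ~W.

L -> N = T -> T = T
(L -> N) -> R = T -> T = T
~W = ~T = F
((L -> N) -> R) nor ~W = T nor F = F
Hence Statement 1 is false.

Statement 2: In symbols: ~((W <-> ~R) nand ~N)

~R = ~T = F
W <-> ~R = T <-> F = F
~N = ~T = F
(W <-> ~R) nand ~N = F nand F = T
~((W <-> ~R) nand ~N) = ~T = F
Thus Statement 2 is false.

Statement 3: Formalization: R nor ((L -> ~N) | (W -> L))

~N = ~T = F
L -> ~N = T -> F = F
W -> L = T -> T = T
(L -> ~N) | (W -> L) = F | T = T
R nor ((L -> ~N) | (W -> L)) = T nor T = F
So Statement 3 is false.

Count: 0.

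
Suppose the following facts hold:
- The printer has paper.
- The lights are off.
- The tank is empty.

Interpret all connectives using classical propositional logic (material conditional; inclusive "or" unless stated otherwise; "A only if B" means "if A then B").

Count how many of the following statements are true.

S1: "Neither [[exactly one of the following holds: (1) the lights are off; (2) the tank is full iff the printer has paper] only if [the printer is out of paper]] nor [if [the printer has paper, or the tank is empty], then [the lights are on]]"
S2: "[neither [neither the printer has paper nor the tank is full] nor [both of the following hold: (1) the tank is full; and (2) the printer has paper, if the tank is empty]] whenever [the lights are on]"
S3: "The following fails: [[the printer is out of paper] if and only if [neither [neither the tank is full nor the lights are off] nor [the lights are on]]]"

3

Let G = "the lights are on" (False), L = "the tank is full" (False), U = "the printer has paper" (True).

S1: This is ((not G xor (L iff U)) -> not U) nor ((U or not L) -> G).

not G = not False = True
L iff U = False iff True = False
not G xor (L iff U) = True xor False = True
not U = not True = False
(not G xor (L iff U)) -> not U = True -> False = False
not L = not False = True
U or not L = True or True = True
(U or not L) -> G = True -> False = False
((not G xor (L iff U)) -> not U) nor ((U or not L) -> G) = False nor False = True
So S1 is true.

S2: In symbols: G -> ((U nor L) nor (L and (not L -> U)))

U nor L = True nor False = False
not L = not False = True
not L -> U = True -> True = True
L and (not L -> U) = False and True = False
(U nor L) nor (L and (not L -> U)) = False nor False = True
G -> ((U nor L) nor (L and (not L -> U))) = False -> True = True
Hence S2 is true.

S3: Formalization: not (not U iff ((L nor not G) nor G))

not U = not True = False
not G = not False = True
L nor not G = False nor True = False
(L nor not G) nor G = False nor False = True
not U iff ((L nor not G) nor G) = False iff True = False
not (not U iff ((L nor not G) nor G)) = not False = True
So S3 is true.

3 of the 3 statements are true (S1, S2, S3).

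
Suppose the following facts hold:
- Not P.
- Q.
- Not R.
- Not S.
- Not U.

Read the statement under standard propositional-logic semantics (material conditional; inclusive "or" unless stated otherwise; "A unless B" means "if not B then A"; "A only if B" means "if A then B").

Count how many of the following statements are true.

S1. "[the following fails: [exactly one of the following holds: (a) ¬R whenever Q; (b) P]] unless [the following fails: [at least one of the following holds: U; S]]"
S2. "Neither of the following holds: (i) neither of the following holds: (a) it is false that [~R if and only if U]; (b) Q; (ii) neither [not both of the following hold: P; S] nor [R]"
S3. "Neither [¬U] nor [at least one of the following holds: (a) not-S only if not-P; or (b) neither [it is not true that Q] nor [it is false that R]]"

2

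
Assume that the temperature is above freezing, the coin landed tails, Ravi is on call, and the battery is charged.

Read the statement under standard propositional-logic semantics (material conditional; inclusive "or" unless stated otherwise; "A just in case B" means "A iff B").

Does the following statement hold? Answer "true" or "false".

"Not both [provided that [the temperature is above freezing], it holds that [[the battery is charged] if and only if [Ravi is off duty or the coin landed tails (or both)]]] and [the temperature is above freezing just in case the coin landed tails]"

Let N = "the temperature is below freezing" (False), S = "the battery is charged" (True), R = "Ravi is on call" (True), L = "the coin landed heads" (False).
Formalization: (not N -> (S iff (not R or not L))) nand (not N iff not L)

not N = not False = True
not R = not True = False
not L = not False = True
not R or not L = False or True = True
S iff (not R or not L) = True iff True = True
not N -> (S iff (not R or not L)) = True -> True = True
not N = not False = True
not L = not False = True
not N iff not L = True iff True = True
(not N -> (S iff (not R or not L))) nand (not N iff not L) = True nand True = False

False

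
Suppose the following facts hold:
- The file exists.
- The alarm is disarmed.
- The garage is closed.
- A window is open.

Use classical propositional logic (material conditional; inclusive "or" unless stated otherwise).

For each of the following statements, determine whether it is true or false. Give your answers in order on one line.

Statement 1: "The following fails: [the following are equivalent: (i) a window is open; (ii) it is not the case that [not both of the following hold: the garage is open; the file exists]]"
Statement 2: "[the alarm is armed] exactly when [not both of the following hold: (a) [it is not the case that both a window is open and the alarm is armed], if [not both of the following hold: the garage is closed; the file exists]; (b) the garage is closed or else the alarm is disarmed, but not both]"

Statement 1 True, Statement 2 False

Let H = "a window is open" (T), N = "the garage is closed" (T), L = "the file exists" (T), D = "the alarm is armed" (F).

Statement 1: In symbols: ~(H <-> ~(~N nand L))

~N = ~T = F
~N nand L = F nand T = T
~(~N nand L) = ~T = F
H <-> ~(~N nand L) = T <-> F = F
~(H <-> ~(~N nand L)) = ~F = T
So Statement 1 is true.

Statement 2: In symbols: D <-> (((N nand L) -> (H nand D)) nand (N xor ~D))

N nand L = T nand T = F
H nand D = T nand F = T
(N nand L) -> (H nand D) = F -> T = T
~D = ~F = T
N xor ~D = T xor T = F
((N nand L) -> (H nand D)) nand (N xor ~D) = T nand F = T
D <-> (((N nand L) -> (H nand D)) nand (N xor ~D)) = F <-> T = F
So Statement 2 is false.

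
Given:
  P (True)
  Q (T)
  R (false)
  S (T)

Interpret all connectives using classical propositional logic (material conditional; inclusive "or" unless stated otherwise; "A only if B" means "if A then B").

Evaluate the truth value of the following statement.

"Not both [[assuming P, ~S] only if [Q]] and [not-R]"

This is ((P -> ~S) -> Q) nand ~R.

~S = ~T = F
P -> ~S = T -> F = F
(P -> ~S) -> Q = F -> T = T
~R = ~F = T
((P -> ~S) -> Q) nand ~R = T nand T = F

False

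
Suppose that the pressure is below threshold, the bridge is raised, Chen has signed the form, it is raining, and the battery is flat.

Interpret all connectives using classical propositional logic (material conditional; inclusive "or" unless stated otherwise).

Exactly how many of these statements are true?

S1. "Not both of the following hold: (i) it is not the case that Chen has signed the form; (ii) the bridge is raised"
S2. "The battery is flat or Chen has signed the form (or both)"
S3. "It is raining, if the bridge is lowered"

3

Let K = "Chen has signed the form" (T), W = "the bridge is raised" (T), V = "the battery is charged" (F), R = "it is raining" (T).

S1: In symbols: ¬K ↑ W

¬K = ¬T = F
¬K ↑ W = F ↑ T = T
Hence S1 is true.

S2: Parsed as ¬V ∨ K

¬V = ¬F = T
¬V ∨ K = T ∨ T = T
Thus S2 is true.

S3: Formalization: ¬W → R

¬W = ¬T = F
¬W → R = F → T = T
Thus S3 is true.

3 of the 3 statements are true.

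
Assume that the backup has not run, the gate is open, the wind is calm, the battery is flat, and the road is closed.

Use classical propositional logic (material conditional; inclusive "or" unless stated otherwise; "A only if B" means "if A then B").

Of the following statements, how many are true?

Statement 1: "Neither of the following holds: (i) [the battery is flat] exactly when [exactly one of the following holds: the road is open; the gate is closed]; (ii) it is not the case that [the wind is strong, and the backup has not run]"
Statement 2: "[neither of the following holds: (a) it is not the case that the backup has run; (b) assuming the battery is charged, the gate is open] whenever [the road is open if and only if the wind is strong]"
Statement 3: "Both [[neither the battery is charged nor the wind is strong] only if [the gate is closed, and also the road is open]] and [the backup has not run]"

0

Let S = "the battery is charged" (F), U = "the road is closed" (T), Q = "the gate is open" (T), R = "the wind is strong" (F), P = "the backup has run" (F).

Statement 1: In symbols: (¬S ↔ (¬U ⊕ ¬Q)) ↓ ¬(R ∧ ¬P)

¬S = ¬F = T
¬U = ¬T = F
¬Q = ¬T = F
¬U ⊕ ¬Q = F ⊕ F = F
¬S ↔ (¬U ⊕ ¬Q) = T ↔ F = F
¬P = ¬F = T
R ∧ ¬P = F ∧ T = F
¬(R ∧ ¬P) = ¬F = T
(¬S ↔ (¬U ⊕ ¬Q)) ↓ ¬(R ∧ ¬P) = F ↓ T = F
Hence Statement 1 is false.

Statement 2: Formalization: (¬U ↔ R) → (¬P ↓ (S → Q))

¬U = ¬T = F
¬U ↔ R = F ↔ F = T
¬P = ¬F = T
S → Q = F → T = T
¬P ↓ (S → Q) = T ↓ T = F
(¬U ↔ R) → (¬P ↓ (S → Q)) = T → F = F
Hence Statement 2 is false.

Statement 3: Parsed as ((S ↓ R) → (¬Q ∧ ¬U)) ∧ ¬P

S ↓ R = F ↓ F = T
¬Q = ¬T = F
¬U = ¬T = F
¬Q ∧ ¬U = F ∧ F = F
(S ↓ R) → (¬Q ∧ ¬U) = T → F = F
¬P = ¬F = T
((S ↓ R) → (¬Q ∧ ¬U)) ∧ ¬P = F ∧ T = F
So Statement 3 is false.

0 of the 3 statements are true (none).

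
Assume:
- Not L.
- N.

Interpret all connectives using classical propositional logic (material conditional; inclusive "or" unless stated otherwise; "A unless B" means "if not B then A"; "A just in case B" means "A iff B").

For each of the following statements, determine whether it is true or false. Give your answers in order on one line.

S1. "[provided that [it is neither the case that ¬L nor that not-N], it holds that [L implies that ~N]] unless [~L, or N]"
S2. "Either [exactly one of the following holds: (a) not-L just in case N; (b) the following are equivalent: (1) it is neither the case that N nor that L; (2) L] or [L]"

S1 True; S2 False

S1: This is ((¬L ↓ ¬N) → (L → ¬N)) ∨ (¬L ∨ N).

¬L = ¬F = T
¬N = ¬T = F
¬L ↓ ¬N = T ↓ F = F
¬N = ¬T = F
L → ¬N = F → F = T
(¬L ↓ ¬N) → (L → ¬N) = F → T = T
¬L = ¬F = T
¬L ∨ N = T ∨ T = T
((¬L ↓ ¬N) → (L → ¬N)) ∨ (¬L ∨ N) = T ∨ T = T
Hence S1 is true.

S2: This is ((¬L ↔ N) ⊕ ((N ↓ L) ↔ L)) ∨ L.

¬L = ¬F = T
¬L ↔ N = T ↔ T = T
N ↓ L = T ↓ F = F
(N ↓ L) ↔ L = F ↔ F = T
(¬L ↔ N) ⊕ ((N ↓ L) ↔ L) = T ⊕ T = F
((¬L ↔ N) ⊕ ((N ↓ L) ↔ L)) ∨ L = F ∨ F = F
Hence S2 is false.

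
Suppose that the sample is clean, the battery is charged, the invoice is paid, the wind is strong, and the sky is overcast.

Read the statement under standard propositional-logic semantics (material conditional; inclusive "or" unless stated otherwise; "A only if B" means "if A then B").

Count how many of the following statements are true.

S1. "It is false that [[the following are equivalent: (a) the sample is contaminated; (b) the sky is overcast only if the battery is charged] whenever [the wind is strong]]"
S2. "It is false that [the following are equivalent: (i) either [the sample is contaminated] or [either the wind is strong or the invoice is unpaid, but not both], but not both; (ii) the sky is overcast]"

Let N = "the wind is strong" (True), W = "the sample is contaminated" (False), P = "the sky is overcast" (True), K = "the battery is charged" (True), M = "the invoice is paid" (True).

S1: This is not (N -> (W iff (P -> K))).

P -> K = True -> True = True
W iff (P -> K) = False iff True = False
N -> (W iff (P -> K)) = True -> False = False
not (N -> (W iff (P -> K))) = not False = True
So S1 is true.

S2: In symbols: not ((W xor (N xor not M)) iff P)

not M = not True = False
N xor not M = True xor False = True
W xor (N xor not M) = False xor True = True
(W xor (N xor not M)) iff P = True iff True = True
not ((W xor (N xor not M)) iff P) = not True = False
Thus S2 is false.

Count: 1.

1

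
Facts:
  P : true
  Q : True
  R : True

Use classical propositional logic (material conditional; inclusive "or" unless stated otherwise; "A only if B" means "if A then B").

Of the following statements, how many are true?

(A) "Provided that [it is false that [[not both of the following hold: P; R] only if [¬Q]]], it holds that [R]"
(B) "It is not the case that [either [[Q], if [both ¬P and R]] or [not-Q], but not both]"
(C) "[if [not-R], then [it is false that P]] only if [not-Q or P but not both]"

2

(A): This is ¬((P ↑ R) → ¬Q) → R.

P ↑ R = T ↑ T = F
¬Q = ¬T = F
(P ↑ R) → ¬Q = F → F = T
¬((P ↑ R) → ¬Q) = ¬T = F
¬((P ↑ R) → ¬Q) → R = F → T = T
So (A) is true.

(B): This is ¬(((¬P ∧ R) → Q) ⊕ ¬Q).

¬P = ¬T = F
¬P ∧ R = F ∧ T = F
(¬P ∧ R) → Q = F → T = T
¬Q = ¬T = F
((¬P ∧ R) → Q) ⊕ ¬Q = T ⊕ F = T
¬(((¬P ∧ R) → Q) ⊕ ¬Q) = ¬T = F
Thus (B) is false.

(C): Parsed as (¬R → ¬P) → (¬Q ⊕ P)

¬R = ¬T = F
¬P = ¬T = F
¬R → ¬P = F → F = T
¬Q = ¬T = F
¬Q ⊕ P = F ⊕ T = T
(¬R → ¬P) → (¬Q ⊕ P) = T → T = T
Hence (C) is true.

2 of the 3 statements are true ((A), (C)).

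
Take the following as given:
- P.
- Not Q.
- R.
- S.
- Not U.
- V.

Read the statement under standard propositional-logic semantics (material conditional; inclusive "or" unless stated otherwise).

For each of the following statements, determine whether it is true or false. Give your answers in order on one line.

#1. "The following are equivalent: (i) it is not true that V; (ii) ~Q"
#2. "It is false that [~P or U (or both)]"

#1: Parsed as ~V <-> ~Q

~V = ~T = F
~Q = ~F = T
~V <-> ~Q = F <-> T = F
Hence #1 is false.

#2: Formalization: ~(~P | U)

~P = ~T = F
~P | U = F | F = F
~(~P | U) = ~F = T
Thus #2 is true.

#1 F, #2 T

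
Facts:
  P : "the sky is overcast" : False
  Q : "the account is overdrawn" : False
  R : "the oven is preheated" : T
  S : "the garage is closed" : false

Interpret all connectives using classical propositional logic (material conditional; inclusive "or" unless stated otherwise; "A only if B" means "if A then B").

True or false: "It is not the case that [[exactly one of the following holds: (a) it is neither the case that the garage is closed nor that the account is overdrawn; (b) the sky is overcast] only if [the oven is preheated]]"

In symbols: ~(((S nor Q) xor P) -> R)

S nor Q = F nor F = T
(S nor Q) xor P = T xor F = T
((S nor Q) xor P) -> R = T -> T = T
~(((S nor Q) xor P) -> R) = ~T = F

false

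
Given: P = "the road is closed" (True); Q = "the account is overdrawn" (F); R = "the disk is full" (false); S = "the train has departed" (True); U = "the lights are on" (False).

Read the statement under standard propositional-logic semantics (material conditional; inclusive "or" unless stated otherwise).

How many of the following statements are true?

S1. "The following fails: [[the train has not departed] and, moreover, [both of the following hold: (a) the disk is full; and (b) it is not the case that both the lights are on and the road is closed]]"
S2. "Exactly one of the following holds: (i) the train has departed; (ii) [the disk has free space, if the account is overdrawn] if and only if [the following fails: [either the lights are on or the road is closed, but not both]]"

2

S1: In symbols: ~(~S & (R & (U nand P)))

~S = ~T = F
U nand P = F nand T = T
R & (U nand P) = F & T = F
~S & (R & (U nand P)) = F & F = F
~(~S & (R & (U nand P))) = ~F = T
Hence S1 is true.

S2: This is S xor ((Q -> ~R) <-> ~(U xor P)).

~R = ~F = T
Q -> ~R = F -> T = T
U xor P = F xor T = T
~(U xor P) = ~T = F
(Q -> ~R) <-> ~(U xor P) = T <-> F = F
S xor ((Q -> ~R) <-> ~(U xor P)) = T xor F = T
Hence S2 is true.

2 of the 2 statements are true (S1, S2).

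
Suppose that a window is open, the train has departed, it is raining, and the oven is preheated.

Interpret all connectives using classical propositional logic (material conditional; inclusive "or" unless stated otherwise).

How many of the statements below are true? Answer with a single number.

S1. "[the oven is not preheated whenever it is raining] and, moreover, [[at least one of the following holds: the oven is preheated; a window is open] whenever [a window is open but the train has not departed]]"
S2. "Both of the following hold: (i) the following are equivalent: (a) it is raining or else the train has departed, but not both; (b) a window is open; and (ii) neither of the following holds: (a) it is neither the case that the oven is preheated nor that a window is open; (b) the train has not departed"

0

Let R = "it is raining" (T), S = "the oven is preheated" (T), P = "a window is open" (T), Q = "the train has departed" (T).

S1: Formalization: (R -> ~S) & ((P & ~Q) -> (S | P))

~S = ~T = F
R -> ~S = T -> F = F
~Q = ~T = F
P & ~Q = T & F = F
S | P = T | T = T
(P & ~Q) -> (S | P) = F -> T = T
(R -> ~S) & ((P & ~Q) -> (S | P)) = F & T = F
So S1 is false.

S2: This is ((R xor Q) <-> P) & ((S nor P) nor ~Q).

R xor Q = T xor T = F
(R xor Q) <-> P = F <-> T = F
S nor P = T nor T = F
~Q = ~T = F
(S nor P) nor ~Q = F nor F = T
((R xor Q) <-> P) & ((S nor P) nor ~Q) = F & T = F
Thus S2 is false.

Count: 0.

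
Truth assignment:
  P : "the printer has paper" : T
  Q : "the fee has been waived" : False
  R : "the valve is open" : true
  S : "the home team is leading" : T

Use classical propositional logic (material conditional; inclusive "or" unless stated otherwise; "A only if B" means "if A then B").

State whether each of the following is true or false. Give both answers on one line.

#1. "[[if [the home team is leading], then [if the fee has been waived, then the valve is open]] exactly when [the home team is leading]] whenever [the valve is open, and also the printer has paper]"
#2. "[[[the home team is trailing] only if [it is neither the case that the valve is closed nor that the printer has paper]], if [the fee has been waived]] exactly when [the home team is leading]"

#1: Formalization: (R & P) -> ((S -> (Q -> R)) <-> S)

R & P = T & T = T
Q -> R = F -> T = T
S -> (Q -> R) = T -> T = T
(S -> (Q -> R)) <-> S = T <-> T = T
(R & P) -> ((S -> (Q -> R)) <-> S) = T -> T = T
So #1 is true.

#2: Formalization: (Q -> (~S -> (~R nor P))) <-> S

~S = ~T = F
~R = ~T = F
~R nor P = F nor T = F
~S -> (~R nor P) = F -> F = T
Q -> (~S -> (~R nor P)) = F -> T = T
(Q -> (~S -> (~R nor P))) <-> S = T <-> T = T
Hence #2 is true.

#1 true / #2 true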